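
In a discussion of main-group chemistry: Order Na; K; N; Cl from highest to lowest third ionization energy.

Na > N > K > Cl

IE_3 is the cost of taking one more electron from the +2 cation: Na²⁺ is already 1 electron into the core; K²⁺ is already 1 electron into the core; N²⁺ still has 3 valence electrons; Cl²⁺ still has 5 valence electrons.
Usually core removal costs more than valence removal, but here the competition is close: a tightly held n=2 valence electron can cost more to remove than an n=3 core electron, so the actual values have to decide it.
Valence configurations: N²⁺ [He]2s²2p¹, Cl²⁺ [Ne]3s²3p³.
Tabulated IE_3 (kJ/mol): Na 6910, K 4420, N 4578, Cl 3822.
Hence IE_3: Cl < K < N < Na.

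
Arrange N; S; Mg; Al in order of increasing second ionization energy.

The second ionization energy removes an electron from the +1 ion. For each element: N⁺ still has 4 valence electrons; S⁺ still has 5 valence electrons; Mg⁺ still has 1 valence electron; Al⁺ still has 2 valence electrons.
All are still removing valence electrons, so compare the +1 ions as you would atoms: IE_2 generally rises across a period (higher Z_eff) and falls down a group (larger shell), subject to the usual subshell exceptions.
Valence configurations: N⁺ [He]2s²2p², S⁺ [Ne]3s²3p³, Mg⁺ [Ne]3s¹, Al⁺ [Ne]3s².
Tabulated IE_2 (kJ/mol): N 2856, S 2252, Mg 1451, Al 1817.
So the second ionization energies run Mg < Al < S < N.

Mg < Al < S < N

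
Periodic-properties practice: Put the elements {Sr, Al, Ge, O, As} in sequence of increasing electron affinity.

O is in period 2, group 16; Al is in period 3, group 13; Ge is in period 4, group 14; As is in period 4, group 15; Sr is in period 5, group 2.
EA tends to increase across a period and decrease down a group, though the pattern is less regular than for IE or radius.
Neither a single period nor a single group — weigh both effects.
Al > Sr: both effects reinforce here, so Al is clearly the higher of the two.
As > Al: the two effects oppose for this pair; the across-period effect wins (78 vs 42 kJ/mol).
Ge > As: this pair runs against the simple trend — see the exception note.
O > Ge: relative to Ge, both the across-period and down-group shifts push O's electron affinity up.
Note the exception: Ge has a higher electron affinity than As, contrary to the simple trend — adding an electron to As's half-filled 4p³ is unfavourable, so Ge (4p²) has the more exothermic EA.
Approximate values (kJ/mol): O 141, Al 42, Ge 119, As 78, Sr 5.
So from lowest to highest: Sr < Al < As < Ge < O.

Sr, Al, As, Ge, O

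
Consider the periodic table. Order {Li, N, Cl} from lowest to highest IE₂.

Cl < N < Li

After 1 electron has been removed, what remains? Li⁺ is the bare [He] core; N⁺ still has 4 valence electrons; Cl⁺ still has 6 valence electrons.
Breaking into a closed-shell core is much more expensive than removing a leftover valence electron — Li has the largest IE_2 here.
Valence configurations: N⁺ [He]2s²2p², Cl⁺ [Ne]3s²3p⁴.
Approximate IE_2 values (kJ/mol): Li 7298, N 2856, Cl 2298.
Putting it together, IE_2: Cl < N < Li.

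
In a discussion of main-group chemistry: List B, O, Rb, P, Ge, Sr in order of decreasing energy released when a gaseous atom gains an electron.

B is in period 2, group 13; O is in period 2, group 16; P is in period 3, group 15; Ge is in period 4, group 14; Rb is in period 5, group 1; Sr is in period 5, group 2.
Adding an electron releases more energy for atoms nearer the top right (short of the noble gases).
Here both period and group differ, so the two effects have to be weighed against each other.
B > Sr: both effects reinforce here, so B is clearly the higher of the two.
Rb > B: this pair runs against the simple trend — see the exception note.
P > Rb: relative to Rb, both the across-period and down-group shifts push P's electron affinity up.
Ge > P: this pair runs against the simple trend — see the exception note.
O > Ge: both effects reinforce here, so O is clearly the higher of the two.
Note the exception: Rb has a higher electron affinity than B, contrary to the simple trend — B's ns²np¹ configuration gives only a small electron affinity — the sparsely filled np subshell binds an added electron weakly.
Note the exception: Ge has a higher electron affinity than P, contrary to the simple trend — adding an electron to P's half-filled np³ subshell costs electron-pairing energy.
Note the exception: Rb has a higher electron affinity than Sr, contrary to the simple trend — adding an electron to Sr (ns²) has to open a new, higher-energy np subshell, which is unfavourable.
Tabulated electron affinity (kJ/mol): B 27, O 141, P 72, Ge 119, Rb 47, Sr 5.
So from highest to lowest: O > Ge > P > Rb > B > Sr.

O, Ge, P, Rb, B, Sr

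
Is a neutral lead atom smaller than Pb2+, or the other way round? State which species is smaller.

Forming Pb2+ removes 2 electrons from Pb. Fewer electrons for the same nuclear charge means less shielding and a higher Z_eff on the remaining electrons.
A cation is smaller than its parent atom: Pb2+ < Pb.

Pb2+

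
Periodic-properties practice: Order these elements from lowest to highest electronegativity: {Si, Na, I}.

Na < Si < I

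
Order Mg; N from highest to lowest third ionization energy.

Mg > N

IE_3 is the cost of taking one more electron from the +2 cation: Mg²⁺ is the bare [Ne] core; N²⁺ still has 3 valence electrons.
Core electrons are held far more tightly than valence electrons, so Mg tops the IE_3 order.
The numbers (kJ/mol): Mg 7733, N 4578.
Putting it together, IE_3: N < Mg.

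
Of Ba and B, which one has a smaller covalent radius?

B

B is in period 2, group 13; Ba is in period 6, group 2.
Moving right in a period, electrons are added to the same shell under a stronger nuclear pull, so atoms get smaller; moving down, a new shell is opened and atoms get larger.
Neither a single period nor a single group — weigh both effects.
Ba > B: relative to B, both the across-period and down-group shifts push Ba's atomic radius up.
Tabulated atomic radius (pm): B 85, Ba 196.
So B has the smaller covalent radius (B < Ba).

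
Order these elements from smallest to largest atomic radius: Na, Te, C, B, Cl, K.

Moving right in a period, electrons are added to the same shell under a stronger nuclear pull, so atoms get smaller; moving down, a new shell is opened and atoms get larger.
These span different periods and groups, so the two trends combine.
B > C: both are in period 2; the period trend gives B the larger value.
Cl > B: the two effects oppose for this pair; the down-group effect wins (99 vs 85 pm).
Te > Cl: relative to Cl, both the across-period and down-group shifts push Te's atomic radius up.
Na > Te: the two effects oppose for this pair; the across-period effect wins (155 vs 136 pm).
K > Na: they share group 1; the group trend gives K the larger value.
Tabulated atomic radius (pm): B 85, C 75, Na 155, Cl 99, K 196, Te 136.
So from smallest to largest: C < B < Cl < Te < Na < K.

C, B, Cl, Te, Na, K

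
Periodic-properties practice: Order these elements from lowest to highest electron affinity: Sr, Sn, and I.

Sr, Sn, I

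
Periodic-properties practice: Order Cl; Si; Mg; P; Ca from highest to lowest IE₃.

Mg, Ca, Cl, Si, P

After 2 electrons have been removed, what remains? Cl²⁺ still has 5 valence electrons; Si²⁺ still has 2 valence electrons; Mg²⁺ is the bare [Ne] core; P²⁺ still has 3 valence electrons; Ca²⁺ is the bare [Ar] core.
Breaking into a closed-shell core is much more expensive than removing a leftover valence electron — Ca and Mg have the largest IE_3 here.
Valence configurations: Cl²⁺ [Ne]3s²3p³, Si²⁺ [Ne]3s², P²⁺ [Ne]3s²3p¹.
P²⁺ loses a lone 3p electron whereas Si²⁺ must break into a filled 3s² pair, so IE_3(Si) > IE_3(P) even though P has the higher nuclear charge.
Approximate IE_3 values (kJ/mol): Cl 3822, Si 3232, Mg 7733, P 2914, Ca 4912.
So the third ionization energies run P < Si < Cl < Ca < Mg.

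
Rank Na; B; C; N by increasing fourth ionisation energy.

C < N < Na < B

The fourth ionization energy removes an electron from the +3 ion. For each element: Na³⁺ is already 2 electrons into the core; B³⁺ is the bare [He] core; C³⁺ still has 1 valence electron; N³⁺ still has 2 valence electrons.
Pulling an electron out of a noble-gas core costs far more than removing a remaining valence electron, so Na and B sit at the high end of IE_4.
Valence configurations: C³⁺ [He]2s¹, N³⁺ [He]2s².
Tabulated IE_4 (kJ/mol): Na 9543, B 25026, C 6223, N 7475.
So the fourth ionization energies run C < N < Na < B.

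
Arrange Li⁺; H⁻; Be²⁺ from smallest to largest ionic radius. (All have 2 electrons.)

All of these have 2 electrons, so size is governed by nuclear charge alone: the more protons, the stronger the pull on the same electron cloud, and the smaller the ion.
Nuclear charges: Be²⁺ (Z=4), Li⁺ (Z=3), H⁻ (Z=1).
Smallest to largest: Be²⁺ < Li⁺ < H⁻.

Be²⁺ < Li⁺ < H⁻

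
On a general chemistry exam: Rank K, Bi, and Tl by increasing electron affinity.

K is in period 4, group 1; Tl is in period 6, group 13; Bi is in period 6, group 15.
Atoms with high Z_eff and room in the valence shell (especially the halogens) have the most exothermic electron affinities.
Neither a single period nor a single group — weigh both effects.
K > Tl: period and group pull opposite ways; the down-group shift dominates (48 vs 19 kJ/mol).
Bi > K: the two effects oppose for this pair; the across-period effect wins (91 vs 48 kJ/mol).
For reference (kJ/mol): K 48, Tl 19, Bi 91.
So from lowest to highest: Tl < K < Bi.

Tl < K < Bi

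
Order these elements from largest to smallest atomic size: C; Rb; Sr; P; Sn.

Rb, Sr, Sn, P, C

C is in period 2, group 14; P is in period 3, group 15; Rb is in period 5, group 1; Sr is in period 5, group 2; Sn is in period 5, group 14.
Moving right in a period, electrons are added to the same shell under a stronger nuclear pull, so atoms get smaller; moving down, a new shell is opened and atoms get larger.
These span different periods and groups, so the two trends combine.
P > C: period and group pull opposite ways; the down-group shift dominates (111 vs 75 pm).
Sn > P: relative to P, both the across-period and down-group shifts push Sn's atomic radius up.
Sr > Sn: both are in period 5; the period trend gives Sr the larger value.
Rb > Sr: Rb lies to the left of Sr in period 5, so the across-period effect alone puts Rb larger.
For reference (pm): C 75, P 111, Rb 210, Sr 185, Sn 140.
So from largest to smallest: Rb > Sr > Sn > P > C.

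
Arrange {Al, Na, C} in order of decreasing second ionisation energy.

Na, C, Al

Consider each +1 ion: Al⁺ still has 2 valence electrons; Na⁺ is the bare [Ne] core; C⁺ still has 3 valence electrons.
Pulling an electron out of a noble-gas core costs far more than removing a remaining valence electron, so Na sits at the high end of IE_2.
Valence configurations: Al⁺ [Ne]3s², C⁺ [He]2s²2p¹.
The numbers (kJ/mol): Al 1817, Na 4562, C 2353.
Hence IE_2: Al < C < Na.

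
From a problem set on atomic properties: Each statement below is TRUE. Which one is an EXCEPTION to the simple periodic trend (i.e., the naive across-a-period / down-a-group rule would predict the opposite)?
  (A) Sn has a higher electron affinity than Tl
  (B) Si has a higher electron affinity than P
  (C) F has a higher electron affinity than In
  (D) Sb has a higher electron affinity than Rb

(B)

The general trend: electron affinity increases across a period and decreases down a group.
(A) Sn (period 5, group 14) vs Tl (period 6, group 13): the stated order agrees with the simple trend.
(B) Si (period 3, group 14) vs P (period 3, group 15): the stated order contradicts the simple trend.
(C) F (period 2, group 17) vs In (period 5, group 13): the stated order agrees with the simple trend.
(D) Sb (period 5, group 15) vs Rb (period 5, group 1): the stated order agrees with the simple trend.
The exception is (B): adding an electron to P's half-filled 3p³ is unfavourable, so Si (3p²) has the more exothermic EA.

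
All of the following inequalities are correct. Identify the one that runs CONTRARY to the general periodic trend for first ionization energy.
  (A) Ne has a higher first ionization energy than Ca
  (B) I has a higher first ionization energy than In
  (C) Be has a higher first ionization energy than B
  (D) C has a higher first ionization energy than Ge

The general trend: first ionization energy increases across a period and decreases down a group.
(A) Ne (period 2, group 18) vs Ca (period 4, group 2): the stated order agrees with the simple trend.
(B) I (period 5, group 17) vs In (period 5, group 13): the stated order agrees with the simple trend.
(C) Be (period 2, group 2) vs B (period 2, group 13): the stated order contradicts the simple trend.
(D) C (period 2, group 14) vs Ge (period 4, group 14): the stated order agrees with the simple trend.
The exception is (C): removing B's lone 2p electron is easier than breaking Be's filled 2s².

(C)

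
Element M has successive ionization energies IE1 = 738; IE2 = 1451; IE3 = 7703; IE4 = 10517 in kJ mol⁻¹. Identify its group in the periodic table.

Group 2

Look for the largest jump between consecutive ionization energies: IE3/IE2 ≈ 5.3, far larger than any earlier ratio.
That jump marks the point where a core electron is being removed. So the atom has 2 valence electrons.
A main-group element with 2 valence electrons is in group 2.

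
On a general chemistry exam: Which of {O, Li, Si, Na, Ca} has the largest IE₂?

Li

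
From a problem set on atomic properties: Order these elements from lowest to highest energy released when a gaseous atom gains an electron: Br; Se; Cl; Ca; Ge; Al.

Al is in period 3, group 13; Cl is in period 3, group 17; Ca is in period 4, group 2; Ge is in period 4, group 14; Se is in period 4, group 16; Br is in period 4, group 17.
Adding an electron releases more energy for atoms nearer the top right (short of the noble gases).
These span different periods and groups, so the two trends combine.
Al > Ca: relative to Ca, both the across-period and down-group shifts push Al's electron affinity up.
Ge > Al: the two effects oppose for this pair; the across-period effect wins (119 vs 42 kJ/mol).
Se > Ge: Se lies to the right of Ge in period 4, so the across-period effect alone puts Se higher.
Br > Se: both are in period 4; the period trend gives Br the larger value.
Cl > Br: Cl sits above Br in group 17, so the down-group effect alone puts Cl higher.
Tabulated electron affinity (kJ/mol): Al 42, Cl 349, Ca 2, Ge 119, Se 195, Br 325.
So from lowest to highest: Ca < Al < Ge < Se < Br < Cl.

Ca < Al < Ge < Se < Br < Cl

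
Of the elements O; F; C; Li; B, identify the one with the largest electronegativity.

F

Li is in period 2, group 1; B is in period 2, group 13; C is in period 2, group 14; O is in period 2, group 16; F is in period 2, group 17.
Electronegativity increases across a period and decreases down a group, tracking effective nuclear charge and atomic size.
All lie in period 2, so electronegativity increases left to right.
The largest electronegativity among these belongs to F.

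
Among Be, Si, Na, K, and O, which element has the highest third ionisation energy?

Be

Consider each +2 ion: Be²⁺ is the bare [He] core; Si²⁺ still has 2 valence electrons; Na²⁺ is already 1 electron into the core; K²⁺ is already 1 electron into the core; O²⁺ still has 4 valence electrons.
Usually core removal costs more than valence removal, but here the competition is close: a tightly held n=2 valence electron can cost more to remove than an n=3 core electron, so the actual values have to decide it.
Valence configurations: Si²⁺ [Ne]3s², O²⁺ [He]2s²2p².
Approximate IE_3 values (kJ/mol): Be 14849, Si 3232, Na 6910, K 4420, O 5300.
So the third ionization energies run Si < K < O < Na < Be.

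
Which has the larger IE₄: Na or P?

Consider each +3 ion: Na³⁺ is already 2 electrons into the core; P³⁺ still has 2 valence electrons.
Pulling an electron out of a noble-gas core costs far more than removing a remaining valence electron, so Na sits at the high end of IE_4.
Approximate IE_4 values (kJ/mol): Na 9543, P 4964.
So the fourth ionization energies run P < Na.

Na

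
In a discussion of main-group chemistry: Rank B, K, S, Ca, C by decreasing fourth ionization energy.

B, Ca, C, K, S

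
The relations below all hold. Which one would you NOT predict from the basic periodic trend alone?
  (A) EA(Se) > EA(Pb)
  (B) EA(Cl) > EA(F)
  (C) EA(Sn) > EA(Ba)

The general trend: electron affinity increases across a period and decreases down a group.
(A) Se (period 4, group 16) vs Pb (period 6, group 14): the stated order agrees with the simple trend.
(B) Cl (period 3, group 17) vs F (period 2, group 17): the stated order contradicts the simple trend.
(C) Sn (period 5, group 14) vs Ba (period 6, group 2): the stated order agrees with the simple trend.
The exception is (B): F's small 2p subshell makes the incoming electron feel strong e⁻–e⁻ repulsion, so Cl actually releases more energy on gaining an electron.

(B)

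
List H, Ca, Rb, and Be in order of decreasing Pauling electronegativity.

H > Be > Ca > Rb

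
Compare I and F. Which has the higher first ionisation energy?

F

F is in period 2, group 17; I is in period 5, group 17.
Removing the outermost electron gets harder across a period and easier down a group.
All are in group 17, so first ionization energy increases up the group.
So F has the higher first ionisation energy (F > I).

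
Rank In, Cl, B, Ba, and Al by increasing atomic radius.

B is in period 2, group 13; Al is in period 3, group 13; Cl is in period 3, group 17; In is in period 5, group 13; Ba is in period 6, group 2.
Across a period the added protons contract the valence shell; down a group each new principal shell makes the atom larger.
These span different periods and groups, so the two trends combine.
Cl > B: period and group pull opposite ways; the down-group shift dominates (99 vs 85 pm).
Al > Cl: Al lies to the left of Cl in period 3, so the across-period effect alone puts Al larger.
In > Al: In sits below Al in group 13, so the down-group effect alone puts In larger.
Ba > In: relative to In, both the across-period and down-group shifts push Ba's atomic radius up.
For reference (pm): B 85, Al 126, Cl 99, In 142, Ba 196.
So from smallest to largest: B < Cl < Al < In < Ba.

B, Cl, Al, In, Ba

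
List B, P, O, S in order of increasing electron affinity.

B, P, O, S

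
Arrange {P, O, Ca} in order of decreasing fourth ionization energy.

O, Ca, P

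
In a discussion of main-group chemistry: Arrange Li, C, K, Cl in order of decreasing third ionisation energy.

The third ionization energy removes an electron from the +2 ion. For each element: Li²⁺ is already 1 electron into the core; C²⁺ still has 2 valence electrons; K²⁺ is already 1 electron into the core; Cl²⁺ still has 5 valence electrons.
Usually core removal costs more than valence removal, but here the competition is close: a tightly held n=2 valence electron can cost more to remove than an n=3 core electron, so the actual values have to decide it.
Valence configurations: C²⁺ [He]2s², Cl²⁺ [Ne]3s²3p³.
Tabulated IE_3 (kJ/mol): Li 11815, C 4620, K 4420, Cl 3822.
Putting it together, IE_3: Cl < K < C < Li.

Li > C > K > Cl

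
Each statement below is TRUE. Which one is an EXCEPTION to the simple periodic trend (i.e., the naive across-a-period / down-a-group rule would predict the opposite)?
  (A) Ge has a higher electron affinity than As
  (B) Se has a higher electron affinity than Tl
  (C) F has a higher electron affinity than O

(A)

The general trend: electron affinity increases across a period and decreases down a group.
(A) Ge (period 4, group 14) vs As (period 4, group 15): the stated order contradicts the simple trend.
(B) Se (period 4, group 16) vs Tl (period 6, group 13): the stated order agrees with the simple trend.
(C) F (period 2, group 17) vs O (period 2, group 16): the stated order agrees with the simple trend.
The exception is (A): adding an electron to As's half-filled 4p³ is unfavourable, so Ge (4p²) has the more exothermic EA.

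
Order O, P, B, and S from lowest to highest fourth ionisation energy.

IE_4 is the cost of taking one more electron from the +3 cation: O³⁺ still has 3 valence electrons; P³⁺ still has 2 valence electrons; B³⁺ is the bare [He] core; S³⁺ still has 3 valence electrons.
Core electrons are held far more tightly than valence electrons, so B tops the IE_4 order.
Valence configurations: O³⁺ [He]2s²2p¹, P³⁺ [Ne]3s², S³⁺ [Ne]3s²3p¹.
S³⁺ loses a lone 3p electron whereas P³⁺ must break into a filled 3s² pair, so IE_4(P) > IE_4(S) even though S has the higher nuclear charge.
Tabulated IE_4 (kJ/mol): O 7469, P 4964, B 25026, S 4556.
Putting it together, IE_4: S < P < O < B.

S < P < O < B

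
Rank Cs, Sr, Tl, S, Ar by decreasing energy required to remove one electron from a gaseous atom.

Ar > S > Tl > Sr > Cs

S is in period 3, group 16; Ar is in period 3, group 18; Sr is in period 5, group 2; Cs is in period 6, group 1; Tl is in period 6, group 13.
Across a period the outer electron is held more tightly (higher IE₁); down a group it sits in a higher shell, more shielded, and comes off more easily.
Here both period and group differ, so the two effects have to be weighed against each other.
Sr > Cs: relative to Cs, both the across-period and down-group shifts push Sr's first ionization energy up.
Tl > Sr: period and group pull opposite ways; the across-period shift dominates (589 vs 550 kJ/mol).
S > Tl: both effects reinforce here, so S is clearly the higher of the two.
Ar > S: both are in period 3; the period trend gives Ar the larger value.
Tabulated first ionization energy (kJ/mol): S 1000, Ar 1521, Sr 550, Cs 376, Tl 589.
So from highest to lowest: Ar > S > Tl > Sr > Cs.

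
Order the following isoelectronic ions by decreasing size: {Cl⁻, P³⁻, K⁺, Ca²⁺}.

All of these have 18 electrons, so size is governed by nuclear charge alone: the more protons, the stronger the pull on the same electron cloud, and the smaller the ion.
Nuclear charges: Ca²⁺ (Z=20), K⁺ (Z=19), Cl⁻ (Z=17), P³⁻ (Z=15).
Largest to smallest: P³⁻ > Cl⁻ > K⁺ > Ca²⁺.

P³⁻ > Cl⁻ > K⁺ > Ca²⁺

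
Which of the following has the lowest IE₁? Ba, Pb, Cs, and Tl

Cs

Cs is in period 6, group 1; Ba is in period 6, group 2; Tl is in period 6, group 13; Pb is in period 6, group 14.
Removing the outermost electron gets harder across a period and easier down a group.
All lie in period 6, so first ionization energy increases left to right.
The lowest IE₁ among these belongs to Cs.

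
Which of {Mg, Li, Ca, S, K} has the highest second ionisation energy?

Li

After 1 electron has been removed, what remains? Mg⁺ still has 1 valence electron; Li⁺ is the bare [He] core; Ca⁺ still has 1 valence electron; S⁺ still has 5 valence electrons; K⁺ is the bare [Ar] core.
Core electrons are held far more tightly than valence electrons, so K and Li top the IE_2 order.
Valence configurations: Mg⁺ [Ne]3s¹, Ca⁺ [Ar]4s¹, S⁺ [Ne]3s²3p³.
Tabulated IE_2 (kJ/mol): Mg 1451, Li 7298, Ca 1145, S 2252, K 3052.
Hence IE_2: Ca < Mg < S < K < Li.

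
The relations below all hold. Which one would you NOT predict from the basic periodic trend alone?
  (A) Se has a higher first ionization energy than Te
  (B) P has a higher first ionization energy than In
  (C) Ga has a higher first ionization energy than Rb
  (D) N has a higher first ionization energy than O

(D)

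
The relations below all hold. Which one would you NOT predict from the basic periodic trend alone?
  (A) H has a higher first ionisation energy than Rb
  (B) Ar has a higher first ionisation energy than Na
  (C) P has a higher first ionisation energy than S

(C)

The general trend: first ionisation energy increases across a period and decreases down a group.
(A) H (period 1, group 1) vs Rb (period 5, group 1): the stated order agrees with the simple trend.
(B) Ar (period 3, group 18) vs Na (period 3, group 1): the stated order agrees with the simple trend.
(C) P (period 3, group 15) vs S (period 3, group 16): the stated order contradicts the simple trend.
The exception is (C): S (3p⁴) ionizes more easily than half-filled P (3p³) because the paired 3p electron in S is pushed out by e⁻–e⁻ repulsion.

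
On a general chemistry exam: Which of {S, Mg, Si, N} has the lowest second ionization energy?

Consider each +1 ion: S⁺ still has 5 valence electrons; Mg⁺ still has 1 valence electron; Si⁺ still has 3 valence electrons; N⁺ still has 4 valence electrons.
All are still removing valence electrons, so compare the +1 ions as you would atoms: IE_2 generally rises across a period (higher Z_eff) and falls down a group (larger shell), subject to the usual subshell exceptions.
Valence configurations: S⁺ [Ne]3s²3p³, Mg⁺ [Ne]3s¹, Si⁺ [Ne]3s²3p¹, N⁺ [He]2s²2p².
Approximate IE_2 values (kJ/mol): S 2252, Mg 1451, Si 1577, N 2856.
So the second ionization energies run Mg < Si < S < N.

Mg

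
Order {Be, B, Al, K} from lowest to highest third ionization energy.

Al, B, K, Be

The third ionization energy removes an electron from the +2 ion. For each element: Be²⁺ is the bare [He] core; B²⁺ still has 1 valence electron; Al²⁺ still has 1 valence electron; K²⁺ is already 1 electron into the core.
Core electrons are held far more tightly than valence electrons, so K and Be top the IE_3 order.
Valence configurations: B²⁺ [He]2s¹, Al²⁺ [Ne]3s¹.
The numbers (kJ/mol): Be 14849, B 3660, Al 2745, K 4420.
Putting it together, IE_3: Al < B < K < Be.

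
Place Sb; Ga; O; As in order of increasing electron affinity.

Atoms with high Z_eff and room in the valence shell (especially the halogens) have the most exothermic electron affinities.
Here both period and group differ, so the two effects have to be weighed against each other.
As > Ga: As lies to the right of Ga in period 4, so the across-period effect alone puts As higher.
Sb > As: this pair runs against the simple trend — see the exception note.
O > Sb: relative to Sb, both the across-period and down-group shifts push O's electron affinity up.
Note the exception: Sb has a higher electron affinity than As, contrary to the simple trend — both are half-filled np³, but the pairing/repulsion penalty for the added electron shrinks as the p orbitals become larger and more diffuse down the group, and for Sb that outweighs the weaker nuclear attraction.
Approximate values (kJ/mol): O 141, Ga 29, As 78, Sb 103.
So from lowest to highest: Ga < As < Sb < O.

Ga, As, Sb, O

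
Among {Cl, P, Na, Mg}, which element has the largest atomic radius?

Atomic radius shrinks across a period as nuclear charge pulls the same shell inward, and grows down a group as new shells are added.
All lie in period 3, so atomic radius increases right to left.
The largest atomic radius among these belongs to Na.

Na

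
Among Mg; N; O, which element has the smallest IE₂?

Mg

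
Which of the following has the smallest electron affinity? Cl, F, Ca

Ca

F is in period 2, group 17; Cl is in period 3, group 17; Ca is in period 4, group 2.
EA tends to increase across a period and decrease down a group, though the pattern is less regular than for IE or radius.
Neither a single period nor a single group — weigh both effects.
F > Ca: relative to Ca, both the across-period and down-group shifts push F's electron affinity up.
Cl > F: this pair runs against the simple trend — see the exception note.
Note the exception: Cl has a higher electron affinity than F, contrary to the simple trend — F's small 2p subshell makes the incoming electron feel strong e⁻–e⁻ repulsion, so Cl actually releases more energy on gaining an electron.
Tabulated electron affinity (kJ/mol): F 328, Cl 349, Ca 2.
The smallest electron affinity among these belongs to Ca.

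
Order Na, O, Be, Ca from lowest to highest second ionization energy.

IE_2 is the cost of taking one more electron from the +1 cation: Na⁺ is the bare [Ne] core; O⁺ still has 5 valence electrons; Be⁺ still has 1 valence electron; Ca⁺ still has 1 valence electron.
Core electrons are held far more tightly than valence electrons, so Na tops the IE_2 order.
Valence configurations: O⁺ [He]2s²2p³, Be⁺ [He]2s¹, Ca⁺ [Ar]4s¹.
Approximate IE_2 values (kJ/mol): Na 4562, O 3388, Be 1757, Ca 1145.
So the second ionization energies run Ca < Be < O < Na.

Ca < Be < O < Na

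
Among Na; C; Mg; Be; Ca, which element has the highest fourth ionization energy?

The fourth ionization energy removes an electron from the +3 ion. For each element: Na³⁺ is already 2 electrons into the core; C³⁺ still has 1 valence electron; Mg³⁺ is already 1 electron into the core; Be³⁺ is already 1 electron into the core; Ca³⁺ is already 1 electron into the core.
Core electrons are held far more tightly than valence electrons, so Ca, Na, Mg and Be top the IE_4 order.
Tabulated IE_4 (kJ/mol): Na 9543, C 6223, Mg 10543, Be 21007, Ca 6491.
Hence IE_4: C < Ca < Na < Mg < Be.

Be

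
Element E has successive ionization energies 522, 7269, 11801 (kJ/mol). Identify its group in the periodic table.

Look for the largest jump between consecutive ionization energies: IE2/IE1 ≈ 13.9, far larger than any earlier ratio.
That jump marks the point where a core electron is being removed. So the atom has 1 valence electron.
A main-group element with 1 valence electron is in group 1.

Group 1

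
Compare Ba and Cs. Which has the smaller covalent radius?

Atomic radius shrinks across a period as nuclear charge pulls the same shell inward, and grows down a group as new shells are added.
All lie in period 6, so atomic radius increases right to left.
So Ba has the smaller covalent radius (Ba < Cs).

Ba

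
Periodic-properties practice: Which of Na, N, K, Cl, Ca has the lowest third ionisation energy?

Cl

After 2 electrons have been removed, what remains? Na²⁺ is already 1 electron into the core; N²⁺ still has 3 valence electrons; K²⁺ is already 1 electron into the core; Cl²⁺ still has 5 valence electrons; Ca²⁺ is the bare [Ar] core.
Usually core removal costs more than valence removal, but here the competition is close: a tightly held n=2 valence electron can cost more to remove than an n=3 core electron, so the actual values have to decide it.
Valence configurations: N²⁺ [He]2s²2p¹, Cl²⁺ [Ne]3s²3p³.
Approximate IE_3 values (kJ/mol): Na 6910, N 4578, K 4420, Cl 3822, Ca 4912.
Overall IE_3 order: Cl < K < N < Ca < Na.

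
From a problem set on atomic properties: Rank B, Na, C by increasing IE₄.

C < Na < B

Consider each +3 ion: B³⁺ is the bare [He] core; Na³⁺ is already 2 electrons into the core; C³⁺ still has 1 valence electron.
Pulling an electron out of a noble-gas core costs far more than removing a remaining valence electron, so Na and B sit at the high end of IE_4.
Tabulated IE_4 (kJ/mol): B 25026, Na 9543, C 6223.
Hence IE_4: C < Na < B.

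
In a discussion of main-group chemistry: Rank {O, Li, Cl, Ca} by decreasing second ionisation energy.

The second ionization energy removes an electron from the +1 ion. For each element: O⁺ still has 5 valence electrons; Li⁺ is the bare [He] core; Cl⁺ still has 6 valence electrons; Ca⁺ still has 1 valence electron.
Breaking into a closed-shell core is much more expensive than removing a leftover valence electron — Li has the largest IE_2 here.
Valence configurations: O⁺ [He]2s²2p³, Cl⁺ [Ne]3s²3p⁴, Ca⁺ [Ar]4s¹.
Approximate IE_2 values (kJ/mol): O 3388, Li 7298, Cl 2298, Ca 1145.
Hence IE_2: Ca < Cl < O < Li.

Li > O > Cl > Ca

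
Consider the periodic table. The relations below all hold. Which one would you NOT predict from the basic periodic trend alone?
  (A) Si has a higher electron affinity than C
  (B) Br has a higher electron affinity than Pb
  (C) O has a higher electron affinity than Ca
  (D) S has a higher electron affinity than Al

(A)

The general trend: electron affinity increases across a period and decreases down a group.
(A) Si (period 3, group 14) vs C (period 2, group 14): the stated order contradicts the simple trend.
(B) Br (period 4, group 17) vs Pb (period 6, group 14): the stated order agrees with the simple trend.
(C) O (period 2, group 16) vs Ca (period 4, group 2): the stated order agrees with the simple trend.
(D) S (period 3, group 16) vs Al (period 3, group 13): the stated order agrees with the simple trend.
The exception is (A): Si's larger, more diffuse 3p orbitals accept an added electron slightly more readily than C's compact 2p.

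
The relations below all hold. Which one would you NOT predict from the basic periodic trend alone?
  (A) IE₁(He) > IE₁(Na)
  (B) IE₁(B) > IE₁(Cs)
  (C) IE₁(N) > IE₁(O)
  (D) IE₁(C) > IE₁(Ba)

The general trend: first ionisation energy increases across a period and decreases down a group.
(A) He (period 1, group 18) vs Na (period 3, group 1): the stated order agrees with the simple trend.
(B) B (period 2, group 13) vs Cs (period 6, group 1): the stated order agrees with the simple trend.
(C) N (period 2, group 15) vs O (period 2, group 16): the stated order contradicts the simple trend.
(D) C (period 2, group 14) vs Ba (period 6, group 2): the stated order agrees with the simple trend.
The exception is (C): pairing an electron in O's 2p⁴ costs repulsion energy, so O ionizes more easily than half-filled N (2p³).

(C)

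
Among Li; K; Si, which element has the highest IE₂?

Li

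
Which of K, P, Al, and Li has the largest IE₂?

Li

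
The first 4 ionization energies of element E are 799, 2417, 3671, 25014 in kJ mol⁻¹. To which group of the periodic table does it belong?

Group 13

Look for the largest jump between consecutive ionization energies: IE4/IE3 ≈ 6.8, far larger than any earlier ratio.
That jump marks the point where a core electron is being removed. So the atom has 3 valence electrons.
A main-group element with 3 valence electrons is in group 13.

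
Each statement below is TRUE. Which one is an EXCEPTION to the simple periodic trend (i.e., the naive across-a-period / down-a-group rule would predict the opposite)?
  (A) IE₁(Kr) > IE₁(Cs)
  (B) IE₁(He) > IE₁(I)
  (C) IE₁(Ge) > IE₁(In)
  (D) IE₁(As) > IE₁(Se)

(D)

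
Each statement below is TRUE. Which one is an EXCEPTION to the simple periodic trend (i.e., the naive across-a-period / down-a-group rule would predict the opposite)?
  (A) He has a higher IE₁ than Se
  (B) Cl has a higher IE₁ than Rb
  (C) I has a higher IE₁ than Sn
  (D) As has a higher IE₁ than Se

(D)

The general trend: IE₁ increases across a period and decreases down a group.
(A) He (period 1, group 18) vs Se (period 4, group 16): the stated order agrees with the simple trend.
(B) Cl (period 3, group 17) vs Rb (period 5, group 1): the stated order agrees with the simple trend.
(C) I (period 5, group 17) vs Sn (period 5, group 14): the stated order agrees with the simple trend.
(D) As (period 4, group 15) vs Se (period 4, group 16): the stated order contradicts the simple trend.
The exception is (D): Se (4p⁴) ionizes more easily than half-filled As (4p³).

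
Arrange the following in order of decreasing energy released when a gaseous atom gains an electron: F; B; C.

B is in period 2, group 13; C is in period 2, group 14; F is in period 2, group 17.
Adding an electron releases more energy for atoms nearer the top right (short of the noble gases).
All lie in period 2, so electron affinity increases left to right.
So from highest to lowest: F > C > B.

F > C > B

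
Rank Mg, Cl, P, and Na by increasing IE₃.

P, Cl, Na, Mg

After 2 electrons have been removed, what remains? Mg²⁺ is the bare [Ne] core; Cl²⁺ still has 5 valence electrons; P²⁺ still has 3 valence electrons; Na²⁺ is already 1 electron into the core.
Pulling an electron out of a noble-gas core costs far more than removing a remaining valence electron, so Na and Mg sit at the high end of IE_3.
Valence configurations: Cl²⁺ [Ne]3s²3p³, P²⁺ [Ne]3s²3p¹.
Approximate IE_3 values (kJ/mol): Mg 7733, Cl 3822, P 2914, Na 6910.
Hence IE_3: P < Cl < Na < Mg.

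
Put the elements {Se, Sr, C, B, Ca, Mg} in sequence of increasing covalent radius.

C, B, Se, Mg, Ca, Sr

Moving right in a period, electrons are added to the same shell under a stronger nuclear pull, so atoms get smaller; moving down, a new shell is opened and atoms get larger.
Neither a single period nor a single group — weigh both effects.
B > C: B lies to the left of C in period 2, so the across-period effect alone puts B larger.
Se > B: the two effects oppose for this pair; the down-group effect wins (116 vs 85 pm).
Mg > Se: period and group pull opposite ways; the across-period shift dominates (139 vs 116 pm).
Ca > Mg: they share group 2; the group trend gives Ca the larger value.
Sr > Ca: they share group 2; the group trend gives Sr the larger value.
Tabulated atomic radius (pm): B 85, C 75, Mg 139, Ca 171, Se 116, Sr 185.
So from smallest to largest: C < B < Se < Mg < Ca < Sr.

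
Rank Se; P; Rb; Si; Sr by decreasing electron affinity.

Si is in period 3, group 14; P is in period 3, group 15; Se is in period 4, group 16; Rb is in period 5, group 1; Sr is in period 5, group 2.
EA tends to increase across a period and decrease down a group, though the pattern is less regular than for IE or radius.
Neither a single period nor a single group — weigh both effects.
Rb > Sr: this pair runs against the simple trend — see the exception note.
P > Rb: relative to Rb, both the across-period and down-group shifts push P's electron affinity up.
Si > P: this pair runs against the simple trend — see the exception note.
Se > Si: period and group pull opposite ways; the across-period shift dominates (195 vs 134 kJ/mol).
Note the exception: Rb has a higher electron affinity than Sr, contrary to the simple trend — adding an electron to Sr (ns²) has to open a new, higher-energy np subshell, which is unfavourable.
Note the exception: Si has a higher electron affinity than P, contrary to the simple trend — adding an electron to P's half-filled 3p³ is unfavourable, so Si (3p²) has the more exothermic EA.
Approximate values (kJ/mol): Si 134, P 72, Se 195, Rb 47, Sr 5.
So from highest to lowest: Se > Si > P > Rb > Sr.

Se > Si > P > Rb > Sr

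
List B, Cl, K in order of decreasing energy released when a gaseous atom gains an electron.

Cl > K > B

Adding an electron releases more energy for atoms nearer the top right (short of the noble gases).
Here both period and group differ, so the two effects have to be weighed against each other.
K > B: this pair runs against the simple trend — see the exception note.
Cl > K: relative to K, both the across-period and down-group shifts push Cl's electron affinity up.
Note the exception: K has a higher electron affinity than B, contrary to the simple trend — B's ns²np¹ configuration gives only a small electron affinity — the sparsely filled np subshell binds an added electron weakly.
Tabulated electron affinity (kJ/mol): B 27, Cl 349, K 48.
So from highest to lowest: Cl > K > B.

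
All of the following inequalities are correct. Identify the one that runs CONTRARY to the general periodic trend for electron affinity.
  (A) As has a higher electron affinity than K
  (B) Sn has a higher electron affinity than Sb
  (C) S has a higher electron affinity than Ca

The general trend: electron affinity increases across a period and decreases down a group.
(A) As (period 4, group 15) vs K (period 4, group 1): the stated order agrees with the simple trend.
(B) Sn (period 5, group 14) vs Sb (period 5, group 15): the stated order contradicts the simple trend.
(C) S (period 3, group 16) vs Ca (period 4, group 2): the stated order agrees with the simple trend.
The exception is (B): adding an electron to Sb's half-filled 5p³ is unfavourable, so Sn has the more exothermic EA.

(B)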